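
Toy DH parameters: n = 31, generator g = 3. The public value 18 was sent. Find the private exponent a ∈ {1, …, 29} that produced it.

26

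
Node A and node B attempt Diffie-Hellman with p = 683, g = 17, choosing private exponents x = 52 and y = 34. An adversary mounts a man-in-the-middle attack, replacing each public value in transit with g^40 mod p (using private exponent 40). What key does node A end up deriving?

Node A receives an adversary's public value M = 17^40 mod 683 instead of the honest one.
17^1 ≡ 17 (mod 683)
17^2 = (17^1)^2 ≡ 17^2 = 289 ≡ 289 (mod 683)
17^4 = (17^2)^2 ≡ 289^2 = 83521 ≡ 195 (mod 683)
17^8 = (17^4)^2 ≡ 195^2 = 38025 ≡ 460 (mod 683)
17^16 = (17^8)^2 ≡ 460^2 = 211600 ≡ 553 (mod 683)
17^32 = (17^16)^2 ≡ 553^2 = 305809 ≡ 508 (mod 683)
17^40 = 17^32 · 17^8 ≡ 508 · 460 ≡ 94 (mod 683).
So M = 94. Node A computes K = M^52 mod 683.
94^1 ≡ 94 (mod 683)
94^2 = (94^1)^2 ≡ 94^2 = 8836 ≡ 640 (mod 683)
94^4 = (94^2)^2 ≡ 640^2 = 409600 ≡ 483 (mod 683)
94^8 = (94^4)^2 ≡ 483^2 = 233289 ≡ 386 (mod 683)
94^16 = (94^8)^2 ≡ 386^2 = 148996 ≡ 102 (mod 683)
94^32 = (94^16)^2 ≡ 102^2 = 10404 ≡ 159 (mod 683)
94^52 = 94^32 · 94^16 · 94^4 ≡ 159 · 102 · 483 ≡ 650 (mod 683).

650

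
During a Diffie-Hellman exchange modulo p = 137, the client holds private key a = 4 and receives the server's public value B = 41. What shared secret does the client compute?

Shared key K = 41^4 mod 137.
41^1 ≡ 41 (mod 137)
41^2 = (41^1)^2 ≡ 41^2 = 1681 ≡ 37 (mod 137)
41^4 = (41^2)^2 ≡ 37^2 = 1369 ≡ 136 (mod 137)

136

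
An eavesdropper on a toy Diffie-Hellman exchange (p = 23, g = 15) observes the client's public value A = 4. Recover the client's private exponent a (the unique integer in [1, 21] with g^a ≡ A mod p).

8

Try successive powers of 15 modulo 23:
15^1 ≡ 15
15^2 ≡ 18
15^3 ≡ 17
15^4 ≡ 2
15^5 ≡ 7
15^6 ≡ 13
15^7 ≡ 11
15^8 ≡ 4
Found: a = 8.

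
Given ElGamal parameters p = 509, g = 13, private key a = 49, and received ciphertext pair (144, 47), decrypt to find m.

304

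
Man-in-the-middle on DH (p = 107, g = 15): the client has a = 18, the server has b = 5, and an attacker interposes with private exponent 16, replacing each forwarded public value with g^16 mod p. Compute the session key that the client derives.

25

The client receives an attacker's public value M = 15^16 mod 107 instead of the honest one.
15^1 ≡ 15 (mod 107)
15^2 = (15^1)^2 ≡ 15^2 = 225 ≡ 11 (mod 107)
15^4 = (15^2)^2 ≡ 11^2 = 121 ≡ 14 (mod 107)
15^8 = (15^4)^2 ≡ 14^2 = 196 ≡ 89 (mod 107)
15^16 = (15^8)^2 ≡ 89^2 = 7921 ≡ 3 (mod 107)
So M = 3. The client computes K = M^18 mod 107.
3^1 ≡ 3 (mod 107)
3^2 = (3^1)^2 ≡ 3^2 = 9 ≡ 9 (mod 107)
3^4 = (3^2)^2 ≡ 9^2 = 81 ≡ 81 (mod 107)
3^8 = (3^4)^2 ≡ 81^2 = 6561 ≡ 34 (mod 107)
3^16 = (3^8)^2 ≡ 34^2 = 1156 ≡ 86 (mod 107)
3^18 = 3^16 · 3^2 ≡ 86 · 9 ≡ 25 (mod 107).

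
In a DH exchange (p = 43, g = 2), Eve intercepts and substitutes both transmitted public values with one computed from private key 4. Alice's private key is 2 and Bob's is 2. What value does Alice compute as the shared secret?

41

Alice receives Eve's public value M = 2^4 mod 43 instead of the honest one.
2^1 ≡ 2 (mod 43)
2^2 = (2^1)^2 ≡ 2^2 = 4 ≡ 4 (mod 43)
2^4 = (2^2)^2 ≡ 4^2 = 16 ≡ 16 (mod 43)
So M = 16. Alice computes K = M^2 mod 43.
16^1 ≡ 16 (mod 43)
16^2 = (16^1)^2 ≡ 16^2 = 256 ≡ 41 (mod 43)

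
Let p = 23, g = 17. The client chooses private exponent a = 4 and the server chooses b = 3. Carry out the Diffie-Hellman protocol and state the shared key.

The client sends A = g^a mod p = 17^4 mod 23.
17^1 ≡ 17 (mod 23)
17^2 = (17^1)^2 ≡ 17^2 = 289 ≡ 13 (mod 23)
17^4 = (17^2)^2 ≡ 13^2 = 169 ≡ 8 (mod 23)
So A = 8. The server then computes K = A^b mod p = 8^3 mod 23.
8^1 ≡ 8 (mod 23)
8^2 = (8^1)^2 ≡ 8^2 = 64 ≡ 18 (mod 23)
8^3 = 8^2 · 8^1 ≡ 18 · 8 ≡ 6 (mod 23).

6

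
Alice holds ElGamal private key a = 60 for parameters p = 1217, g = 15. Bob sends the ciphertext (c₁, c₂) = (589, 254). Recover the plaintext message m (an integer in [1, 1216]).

1071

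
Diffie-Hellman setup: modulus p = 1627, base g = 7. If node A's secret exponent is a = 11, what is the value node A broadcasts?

Public value = 7^11 (mod 1627).
7^1 ≡ 7 (mod 1627)
7^2 = (7^1)^2 ≡ 7^2 = 49 ≡ 49 (mod 1627)
7^4 = (7^2)^2 ≡ 49^2 = 2401 ≡ 774 (mod 1627)
7^8 = (7^4)^2 ≡ 774^2 = 599076 ≡ 340 (mod 1627)
7^11 = 7^8 · 7^2 · 7^1 ≡ 340 · 49 · 7 ≡ 1103 (mod 1627).

1103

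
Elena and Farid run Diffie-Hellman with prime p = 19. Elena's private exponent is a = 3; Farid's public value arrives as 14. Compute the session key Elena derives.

Shared key K = 14^3 mod 19.
14^1 ≡ 14 (mod 19)
14^2 = (14^1)^2 ≡ 14^2 = 196 ≡ 6 (mod 19)
14^3 = 14^2 · 14^1 ≡ 6 · 14 ≡ 8 (mod 19).

8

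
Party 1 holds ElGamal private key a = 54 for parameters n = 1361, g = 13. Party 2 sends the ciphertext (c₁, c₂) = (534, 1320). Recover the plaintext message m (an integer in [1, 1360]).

Shared mask s = c₁^a mod n = 534^54 mod 1361.
534^1 ≡ 534 (mod 1361)
534^2 = (534^1)^2 ≡ 534^2 = 285156 ≡ 707 (mod 1361)
534^4 = (534^2)^2 ≡ 707^2 = 499849 ≡ 362 (mod 1361)
534^8 = (534^4)^2 ≡ 362^2 = 131044 ≡ 388 (mod 1361)
534^16 = (534^8)^2 ≡ 388^2 = 150544 ≡ 834 (mod 1361)
534^32 = (534^16)^2 ≡ 834^2 = 695556 ≡ 85 (mod 1361)
534^54 = 534^32 · 534^16 · 534^4 · 534^2 ≡ 85 · 834 · 362 · 707 ≡ 983 (mod 1361).
So s = 983; s⁻¹ ≡ 18 (mod 1361).
m = c₂ · s⁻¹ mod 1361 = 1320 · 18 mod 1361 = 623.

623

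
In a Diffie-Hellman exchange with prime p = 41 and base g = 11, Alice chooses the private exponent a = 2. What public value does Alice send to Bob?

Public value = 11^2 mod 41.
11^1 ≡ 11 (mod 41)
11^2 = (11^1)^2 ≡ 11^2 = 121 ≡ 39 (mod 41)

39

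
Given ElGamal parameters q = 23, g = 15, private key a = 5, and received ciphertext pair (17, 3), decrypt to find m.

10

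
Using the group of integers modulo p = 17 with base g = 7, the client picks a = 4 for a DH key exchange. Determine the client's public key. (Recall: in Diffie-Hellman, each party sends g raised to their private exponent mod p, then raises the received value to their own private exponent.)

Public value = 7^4 mod 17.
7^1 ≡ 7 (mod 17)
7^2 = (7^1)^2 ≡ 7^2 = 49 ≡ 15 (mod 17)
7^4 = (7^2)^2 ≡ 15^2 = 225 ≡ 4 (mod 17)

4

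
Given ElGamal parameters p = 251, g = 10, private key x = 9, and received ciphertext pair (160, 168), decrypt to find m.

164

Shared mask s = c₁^x mod p = 160^9 mod 251.
160^1 ≡ 160 (mod 251)
160^2 = (160^1)^2 ≡ 160^2 = 25600 ≡ 249 (mod 251)
160^4 = (160^2)^2 ≡ 249^2 = 62001 ≡ 4 (mod 251)
160^8 = (160^4)^2 ≡ 4^2 = 16 ≡ 16 (mod 251)
160^9 = 160^8 · 160^1 ≡ 16 · 160 ≡ 50 (mod 251).
So s = 50; s⁻¹ ≡ 246 (mod 251).
m = c₂ · s⁻¹ mod 251 = 168 · 246 mod 251 = 164.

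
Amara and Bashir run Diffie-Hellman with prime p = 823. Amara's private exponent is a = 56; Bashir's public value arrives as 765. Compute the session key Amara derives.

806

Shared key K = 765^56 mod 823.
765^1 ≡ 765 (mod 823)
765^2 = (765^1)^2 ≡ 765^2 = 585225 ≡ 72 (mod 823)
765^4 = (765^2)^2 ≡ 72^2 = 5184 ≡ 246 (mod 823)
765^8 = (765^4)^2 ≡ 246^2 = 60516 ≡ 437 (mod 823)
765^16 = (765^8)^2 ≡ 437^2 = 190969 ≡ 33 (mod 823)
765^32 = (765^16)^2 ≡ 33^2 = 1089 ≡ 266 (mod 823)
765^56 = 765^32 · 765^16 · 765^8 ≡ 266 · 33 · 437 ≡ 806 (mod 823).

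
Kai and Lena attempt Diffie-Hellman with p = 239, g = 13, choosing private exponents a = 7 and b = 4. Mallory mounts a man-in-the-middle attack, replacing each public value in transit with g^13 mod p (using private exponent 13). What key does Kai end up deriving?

Kai receives Mallory's public value M = 13^13 mod 239 instead of the honest one.
13^1 ≡ 13 (mod 239)
13^2 = (13^1)^2 ≡ 13^2 = 169 ≡ 169 (mod 239)
13^4 = (13^2)^2 ≡ 169^2 = 28561 ≡ 120 (mod 239)
13^8 = (13^4)^2 ≡ 120^2 = 14400 ≡ 60 (mod 239)
13^13 = 13^8 · 13^4 · 13^1 ≡ 60 · 120 · 13 ≡ 151 (mod 239).
So M = 151. Kai computes K = M^7 mod 239.
151^1 ≡ 151 (mod 239)
151^2 = (151^1)^2 ≡ 151^2 = 22801 ≡ 96 (mod 239)
151^4 = (151^2)^2 ≡ 96^2 = 9216 ≡ 134 (mod 239)
151^7 = 151^4 · 151^2 · 151^1 ≡ 134 · 96 · 151 ≡ 111 (mod 239).

111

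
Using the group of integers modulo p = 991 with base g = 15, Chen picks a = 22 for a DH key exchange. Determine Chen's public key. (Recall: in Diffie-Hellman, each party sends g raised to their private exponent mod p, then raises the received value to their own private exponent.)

557

Public value = 15^22 mod 991.
15^1 ≡ 15 (mod 991)
15^2 = (15^1)^2 ≡ 15^2 = 225 ≡ 225 (mod 991)
15^4 = (15^2)^2 ≡ 225^2 = 50625 ≡ 84 (mod 991)
15^8 = (15^4)^2 ≡ 84^2 = 7056 ≡ 119 (mod 991)
15^16 = (15^8)^2 ≡ 119^2 = 14161 ≡ 287 (mod 991)
15^22 = 15^16 · 15^4 · 15^2 ≡ 287 · 84 · 225 ≡ 557 (mod 991).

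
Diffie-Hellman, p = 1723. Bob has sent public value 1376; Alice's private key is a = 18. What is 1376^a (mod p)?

Shared key K = 1376^18 mod 1723.
1376^1 ≡ 1376 (mod 1723)
1376^2 = (1376^1)^2 ≡ 1376^2 = 1893376 ≡ 1522 (mod 1723)
1376^4 = (1376^2)^2 ≡ 1522^2 = 2316484 ≡ 772 (mod 1723)
1376^8 = (1376^4)^2 ≡ 772^2 = 595984 ≡ 1549 (mod 1723)
1376^16 = (1376^8)^2 ≡ 1549^2 = 2399401 ≡ 985 (mod 1723)
1376^18 = 1376^16 · 1376^2 ≡ 985 · 1522 ≡ 160 (mod 1723).

160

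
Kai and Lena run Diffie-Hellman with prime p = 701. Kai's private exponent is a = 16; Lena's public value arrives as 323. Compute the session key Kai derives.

Shared key K = 323^16 mod 701.
323^1 ≡ 323 (mod 701)
323^2 = (323^1)^2 ≡ 323^2 = 104329 ≡ 581 (mod 701)
323^4 = (323^2)^2 ≡ 581^2 = 337561 ≡ 380 (mod 701)
323^8 = (323^4)^2 ≡ 380^2 = 144400 ≡ 695 (mod 701)
323^16 = (323^8)^2 ≡ 695^2 = 483025 ≡ 36 (mod 701)

36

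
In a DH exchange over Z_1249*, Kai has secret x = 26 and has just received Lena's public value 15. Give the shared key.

Shared key K = 15^26 mod 1249.
15^1 ≡ 15 (mod 1249)
15^2 = (15^1)^2 ≡ 15^2 = 225 ≡ 225 (mod 1249)
15^4 = (15^2)^2 ≡ 225^2 = 50625 ≡ 665 (mod 1249)
15^8 = (15^4)^2 ≡ 665^2 = 442225 ≡ 79 (mod 1249)
15^16 = (15^8)^2 ≡ 79^2 = 6241 ≡ 1245 (mod 1249)
15^26 = 15^16 · 15^8 · 15^2 ≡ 1245 · 79 · 225 ≡ 93 (mod 1249).

93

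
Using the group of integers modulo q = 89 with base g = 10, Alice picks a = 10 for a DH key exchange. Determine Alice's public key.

Public value = 10^10 mod 89.
10^1 ≡ 10 (mod 89)
10^2 = (10^1)^2 ≡ 10^2 = 100 ≡ 11 (mod 89)
10^4 = (10^2)^2 ≡ 11^2 = 121 ≡ 32 (mod 89)
10^8 = (10^4)^2 ≡ 32^2 = 1024 ≡ 45 (mod 89)
10^10 = 10^8 · 10^2 ≡ 45 · 11 ≡ 50 (mod 89).

50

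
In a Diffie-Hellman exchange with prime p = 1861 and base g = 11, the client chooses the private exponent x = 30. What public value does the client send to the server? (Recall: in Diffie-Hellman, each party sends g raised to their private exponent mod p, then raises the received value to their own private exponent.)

1134

Public value = 11^30 (mod 1861).
11^1 ≡ 11 (mod 1861)
11^2 = (11^1)^2 ≡ 11^2 = 121 ≡ 121 (mod 1861)
11^4 = (11^2)^2 ≡ 121^2 = 14641 ≡ 1614 (mod 1861)
11^8 = (11^4)^2 ≡ 1614^2 = 2604996 ≡ 1457 (mod 1861)
11^16 = (11^8)^2 ≡ 1457^2 = 2122849 ≡ 1309 (mod 1861)
11^30 = 11^16 · 11^8 · 11^4 · 11^2 ≡ 1309 · 1457 · 1614 · 121 ≡ 1134 (mod 1861).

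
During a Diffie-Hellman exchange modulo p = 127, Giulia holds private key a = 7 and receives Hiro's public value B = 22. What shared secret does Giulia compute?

Shared key K = 22^7 mod 127.
22^1 ≡ 22 (mod 127)
22^2 = (22^1)^2 ≡ 22^2 = 484 ≡ 103 (mod 127)
22^4 = (22^2)^2 ≡ 103^2 = 10609 ≡ 68 (mod 127)
22^7 = 22^4 · 22^2 · 22^1 ≡ 68 · 103 · 22 ≡ 37 (mod 127).

37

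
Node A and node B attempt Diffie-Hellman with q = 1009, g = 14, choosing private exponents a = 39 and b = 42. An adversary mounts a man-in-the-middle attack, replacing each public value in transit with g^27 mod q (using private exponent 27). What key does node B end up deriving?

Node B receives an adversary's public value M = 14^27 mod 1009 instead of the honest one.
14^1 ≡ 14 (mod 1009)
14^2 = (14^1)^2 ≡ 14^2 = 196 ≡ 196 (mod 1009)
14^4 = (14^2)^2 ≡ 196^2 = 38416 ≡ 74 (mod 1009)
14^8 = (14^4)^2 ≡ 74^2 = 5476 ≡ 431 (mod 1009)
14^16 = (14^8)^2 ≡ 431^2 = 185761 ≡ 105 (mod 1009)
14^27 = 14^16 · 14^8 · 14^2 · 14^1 ≡ 105 · 431 · 196 · 14 ≡ 72 (mod 1009).
So M = 72. Node B computes K = M^42 mod 1009.
72^1 ≡ 72 (mod 1009)
72^2 = (72^1)^2 ≡ 72^2 = 5184 ≡ 139 (mod 1009)
72^4 = (72^2)^2 ≡ 139^2 = 19321 ≡ 150 (mod 1009)
72^8 = (72^4)^2 ≡ 150^2 = 22500 ≡ 302 (mod 1009)
72^16 = (72^8)^2 ≡ 302^2 = 91204 ≡ 394 (mod 1009)
72^32 = (72^16)^2 ≡ 394^2 = 155236 ≡ 859 (mod 1009)
72^42 = 72^32 · 72^8 · 72^2 ≡ 859 · 302 · 139 ≡ 469 (mod 1009).

469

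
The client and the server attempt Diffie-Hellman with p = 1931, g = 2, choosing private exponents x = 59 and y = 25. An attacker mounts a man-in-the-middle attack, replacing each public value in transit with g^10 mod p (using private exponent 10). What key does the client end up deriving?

The client receives an attacker's public value M = 2^10 mod 1931 instead of the honest one.
2^1 ≡ 2 (mod 1931)
2^2 = (2^1)^2 ≡ 2^2 = 4 ≡ 4 (mod 1931)
2^4 = (2^2)^2 ≡ 4^2 = 16 ≡ 16 (mod 1931)
2^8 = (2^4)^2 ≡ 16^2 = 256 ≡ 256 (mod 1931)
2^10 = 2^8 · 2^2 ≡ 256 · 4 ≡ 1024 (mod 1931).
So M = 1024. The client computes K = M^59 mod 1931.
1024^1 ≡ 1024 (mod 1931)
1024^2 = (1024^1)^2 ≡ 1024^2 = 1048576 ≡ 43 (mod 1931)
1024^4 = (1024^2)^2 ≡ 43^2 = 1849 ≡ 1849 (mod 1931)
1024^8 = (1024^4)^2 ≡ 1849^2 = 3418801 ≡ 931 (mod 1931)
1024^16 = (1024^8)^2 ≡ 931^2 = 866761 ≡ 1673 (mod 1931)
1024^32 = (1024^16)^2 ≡ 1673^2 = 2798929 ≡ 910 (mod 1931)
1024^59 = 1024^32 · 1024^16 · 1024^8 · 1024^2 · 1024^1 ≡ 910 · 1673 · 931 · 43 · 1024 ≡ 560 (mod 1931).

560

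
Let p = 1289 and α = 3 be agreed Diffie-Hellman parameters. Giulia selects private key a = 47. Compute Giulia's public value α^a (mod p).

148

Public value = 3^47 (mod 1289).
3^1 ≡ 3 (mod 1289)
3^2 = (3^1)^2 ≡ 3^2 = 9 ≡ 9 (mod 1289)
3^4 = (3^2)^2 ≡ 9^2 = 81 ≡ 81 (mod 1289)
3^8 = (3^4)^2 ≡ 81^2 = 6561 ≡ 116 (mod 1289)
3^16 = (3^8)^2 ≡ 116^2 = 13456 ≡ 566 (mod 1289)
3^32 = (3^16)^2 ≡ 566^2 = 320356 ≡ 684 (mod 1289)
3^47 = 3^32 · 3^8 · 3^4 · 3^2 · 3^1 ≡ 684 · 116 · 81 · 9 · 3 ≡ 148 (mod 1289).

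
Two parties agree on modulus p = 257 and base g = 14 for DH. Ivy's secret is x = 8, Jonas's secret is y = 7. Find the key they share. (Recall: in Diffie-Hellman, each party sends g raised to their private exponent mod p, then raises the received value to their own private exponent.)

197

Ivy sends A = g^x mod p = 14^8 mod 257.
14^1 ≡ 14 (mod 257)
14^2 = (14^1)^2 ≡ 14^2 = 196 ≡ 196 (mod 257)
14^4 = (14^2)^2 ≡ 196^2 = 38416 ≡ 123 (mod 257)
14^8 = (14^4)^2 ≡ 123^2 = 15129 ≡ 223 (mod 257)
So A = 223. Jonas then computes K = A^y mod p = 223^7 mod 257.
223^1 ≡ 223 (mod 257)
223^2 = (223^1)^2 ≡ 223^2 = 49729 ≡ 128 (mod 257)
223^4 = (223^2)^2 ≡ 128^2 = 16384 ≡ 193 (mod 257)
223^7 = 223^4 · 223^2 · 223^1 ≡ 193 · 128 · 223 ≡ 197 (mod 257).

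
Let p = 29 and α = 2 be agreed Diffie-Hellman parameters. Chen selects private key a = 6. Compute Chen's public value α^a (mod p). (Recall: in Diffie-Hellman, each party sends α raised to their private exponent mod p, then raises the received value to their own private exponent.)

Public value = 2^6 (mod 29).
2^1 ≡ 2 (mod 29)
2^2 = (2^1)^2 ≡ 2^2 = 4 ≡ 4 (mod 29)
2^4 = (2^2)^2 ≡ 4^2 = 16 ≡ 16 (mod 29)
2^6 = 2^4 · 2^2 ≡ 16 · 4 ≡ 6 (mod 29).

6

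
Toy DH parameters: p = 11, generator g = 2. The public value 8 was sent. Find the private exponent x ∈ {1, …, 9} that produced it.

Try successive powers of 2 modulo 11:
2^1 ≡ 2
2^2 ≡ 4
2^3 ≡ 8
Found: x = 3.

3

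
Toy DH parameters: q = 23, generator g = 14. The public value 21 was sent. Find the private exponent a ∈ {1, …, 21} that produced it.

9

Try successive powers of 14 modulo 23:
14^1 ≡ 14
14^2 ≡ 12
14^3 ≡ 7
14^4 ≡ 6
14^5 ≡ 15
14^6 ≡ 3
14^7 ≡ 19
14^8 ≡ 13
14^9 ≡ 21
Found: a = 9.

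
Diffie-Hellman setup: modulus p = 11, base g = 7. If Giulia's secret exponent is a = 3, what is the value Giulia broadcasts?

Public value = 7^3 mod 11.
7^1 ≡ 7 (mod 11)
7^2 = (7^1)^2 ≡ 7^2 = 49 ≡ 5 (mod 11)
7^3 = 7^2 · 7^1 ≡ 5 · 7 ≡ 2 (mod 11).

2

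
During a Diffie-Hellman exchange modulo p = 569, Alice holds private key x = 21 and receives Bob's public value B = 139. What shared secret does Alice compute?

561

Shared key K = 139^21 mod 569.
139^1 ≡ 139 (mod 569)
139^2 = (139^1)^2 ≡ 139^2 = 19321 ≡ 544 (mod 569)
139^4 = (139^2)^2 ≡ 544^2 = 295936 ≡ 56 (mod 569)
139^8 = (139^4)^2 ≡ 56^2 = 3136 ≡ 291 (mod 569)
139^16 = (139^8)^2 ≡ 291^2 = 84681 ≡ 469 (mod 569)
139^21 = 139^16 · 139^4 · 139^1 ≡ 469 · 56 · 139 ≡ 561 (mod 569).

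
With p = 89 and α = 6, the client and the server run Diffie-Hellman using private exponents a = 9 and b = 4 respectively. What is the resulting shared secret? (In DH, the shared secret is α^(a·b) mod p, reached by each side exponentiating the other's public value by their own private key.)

The client sends A = α^a mod p = 6^9 mod 89.
6^1 ≡ 6 (mod 89)
6^2 = (6^1)^2 ≡ 6^2 = 36 ≡ 36 (mod 89)
6^4 = (6^2)^2 ≡ 36^2 = 1296 ≡ 50 (mod 89)
6^8 = (6^4)^2 ≡ 50^2 = 2500 ≡ 8 (mod 89)
6^9 = 6^8 · 6^1 ≡ 8 · 6 ≡ 48 (mod 89).
So A = 48. The server then computes K = A^b mod p = 48^4 mod 89.
48^1 ≡ 48 (mod 89)
48^2 = (48^1)^2 ≡ 48^2 = 2304 ≡ 79 (mod 89)
48^4 = (48^2)^2 ≡ 79^2 = 6241 ≡ 11 (mod 89)

11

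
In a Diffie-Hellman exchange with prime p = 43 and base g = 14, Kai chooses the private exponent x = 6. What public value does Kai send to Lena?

21

Public value = 14^6 (mod 43).
14^1 ≡ 14 (mod 43)
14^2 = (14^1)^2 ≡ 14^2 = 196 ≡ 24 (mod 43)
14^4 = (14^2)^2 ≡ 24^2 = 576 ≡ 17 (mod 43)
14^6 = 14^4 · 14^2 ≡ 17 · 24 ≡ 21 (mod 43).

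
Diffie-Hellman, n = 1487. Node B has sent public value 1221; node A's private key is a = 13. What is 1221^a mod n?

Shared key K = 1221^13 mod 1487.
1221^1 ≡ 1221 (mod 1487)
1221^2 = (1221^1)^2 ≡ 1221^2 = 1490841 ≡ 867 (mod 1487)
1221^4 = (1221^2)^2 ≡ 867^2 = 751689 ≡ 754 (mod 1487)
1221^8 = (1221^4)^2 ≡ 754^2 = 568516 ≡ 482 (mod 1487)
1221^13 = 1221^8 · 1221^4 · 1221^1 ≡ 482 · 754 · 1221 ≡ 996 (mod 1487).

996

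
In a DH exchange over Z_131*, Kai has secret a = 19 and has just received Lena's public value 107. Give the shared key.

45

Shared key K = 107^19 mod 131.
107^1 ≡ 107 (mod 131)
107^2 = (107^1)^2 ≡ 107^2 = 11449 ≡ 52 (mod 131)
107^4 = (107^2)^2 ≡ 52^2 = 2704 ≡ 84 (mod 131)
107^8 = (107^4)^2 ≡ 84^2 = 7056 ≡ 113 (mod 131)
107^16 = (107^8)^2 ≡ 113^2 = 12769 ≡ 62 (mod 131)
107^19 = 107^16 · 107^2 · 107^1 ≡ 62 · 52 · 107 ≡ 45 (mod 131).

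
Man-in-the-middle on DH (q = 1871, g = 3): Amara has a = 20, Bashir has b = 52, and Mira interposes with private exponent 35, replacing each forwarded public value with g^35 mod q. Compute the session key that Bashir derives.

3

Bashir receives Mira's public value M = 3^35 mod 1871 instead of the honest one.
3^1 ≡ 3 (mod 1871)
3^2 = (3^1)^2 ≡ 3^2 = 9 ≡ 9 (mod 1871)
3^4 = (3^2)^2 ≡ 9^2 = 81 ≡ 81 (mod 1871)
3^8 = (3^4)^2 ≡ 81^2 = 6561 ≡ 948 (mod 1871)
3^16 = (3^8)^2 ≡ 948^2 = 898704 ≡ 624 (mod 1871)
3^32 = (3^16)^2 ≡ 624^2 = 389376 ≡ 208 (mod 1871)
3^35 = 3^32 · 3^2 · 3^1 ≡ 208 · 9 · 3 ≡ 3 (mod 1871).
So M = 3. Bashir computes K = M^52 mod 1871.
3^1 ≡ 3 (mod 1871)
3^2 = (3^1)^2 ≡ 3^2 = 9 ≡ 9 (mod 1871)
3^4 = (3^2)^2 ≡ 9^2 = 81 ≡ 81 (mod 1871)
3^8 = (3^4)^2 ≡ 81^2 = 6561 ≡ 948 (mod 1871)
3^16 = (3^8)^2 ≡ 948^2 = 898704 ≡ 624 (mod 1871)
3^32 = (3^16)^2 ≡ 624^2 = 389376 ≡ 208 (mod 1871)
3^52 = 3^32 · 3^16 · 3^4 ≡ 208 · 624 · 81 ≡ 3 (mod 1871).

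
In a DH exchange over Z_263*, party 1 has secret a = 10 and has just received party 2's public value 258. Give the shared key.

Shared key K = 258^10 mod 263.
258^1 ≡ 258 (mod 263)
258^2 = (258^1)^2 ≡ 258^2 = 66564 ≡ 25 (mod 263)
258^4 = (258^2)^2 ≡ 25^2 = 625 ≡ 99 (mod 263)
258^8 = (258^4)^2 ≡ 99^2 = 9801 ≡ 70 (mod 263)
258^10 = 258^8 · 258^2 ≡ 70 · 25 ≡ 172 (mod 263).

172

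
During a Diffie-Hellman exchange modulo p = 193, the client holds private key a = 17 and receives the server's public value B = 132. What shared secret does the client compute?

176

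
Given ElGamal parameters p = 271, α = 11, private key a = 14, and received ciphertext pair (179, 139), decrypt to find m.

89

Shared mask s = c₁^a mod p = 179^14 mod 271.
179^1 ≡ 179 (mod 271)
179^2 = (179^1)^2 ≡ 179^2 = 32041 ≡ 63 (mod 271)
179^4 = (179^2)^2 ≡ 63^2 = 3969 ≡ 175 (mod 271)
179^8 = (179^4)^2 ≡ 175^2 = 30625 ≡ 2 (mod 271)
179^14 = 179^8 · 179^4 · 179^2 ≡ 2 · 175 · 63 ≡ 99 (mod 271).
So s = 99; s⁻¹ ≡ 219 (mod 271).
m = c₂ · s⁻¹ mod 271 = 139 · 219 mod 271 = 89.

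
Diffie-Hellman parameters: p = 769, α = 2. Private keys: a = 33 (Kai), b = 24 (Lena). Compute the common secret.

712

Lena sends B = α^b mod p = 2^24 mod 769.
2^1 ≡ 2 (mod 769)
2^2 = (2^1)^2 ≡ 2^2 = 4 ≡ 4 (mod 769)
2^4 = (2^2)^2 ≡ 4^2 = 16 ≡ 16 (mod 769)
2^8 = (2^4)^2 ≡ 16^2 = 256 ≡ 256 (mod 769)
2^16 = (2^8)^2 ≡ 256^2 = 65536 ≡ 171 (mod 769)
2^24 = 2^16 · 2^8 ≡ 171 · 256 ≡ 712 (mod 769).
So B = 712. Kai then computes K = B^a mod p = 712^33 mod 769.
712^1 ≡ 712 (mod 769)
712^2 = (712^1)^2 ≡ 712^2 = 506944 ≡ 173 (mod 769)
712^4 = (712^2)^2 ≡ 173^2 = 29929 ≡ 707 (mod 769)
712^8 = (712^4)^2 ≡ 707^2 = 499849 ≡ 768 (mod 769)
712^16 = (712^8)^2 ≡ 768^2 = 589824 ≡ 1 (mod 769)
712^32 = (712^16)^2 ≡ 1^2 = 1 ≡ 1 (mod 769)
712^33 = 712^32 · 712^1 ≡ 1 · 712 ≡ 712 (mod 769).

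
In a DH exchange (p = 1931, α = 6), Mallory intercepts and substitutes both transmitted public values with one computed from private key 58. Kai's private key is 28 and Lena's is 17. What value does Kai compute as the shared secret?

948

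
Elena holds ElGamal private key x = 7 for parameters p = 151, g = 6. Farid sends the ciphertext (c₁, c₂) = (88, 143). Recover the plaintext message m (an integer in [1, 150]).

Shared mask s = c₁^x mod p = 88^7 mod 151.
88^1 ≡ 88 (mod 151)
88^2 = (88^1)^2 ≡ 88^2 = 7744 ≡ 43 (mod 151)
88^4 = (88^2)^2 ≡ 43^2 = 1849 ≡ 37 (mod 151)
88^7 = 88^4 · 88^2 · 88^1 ≡ 37 · 43 · 88 ≡ 31 (mod 151).
So s = 31; s⁻¹ ≡ 39 (mod 151).
m = c₂ · s⁻¹ mod 151 = 143 · 39 mod 151 = 141.

141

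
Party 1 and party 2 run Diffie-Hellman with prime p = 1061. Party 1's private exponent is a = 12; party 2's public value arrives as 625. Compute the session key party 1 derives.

Shared key K = 625^12 mod 1061.
625^1 ≡ 625 (mod 1061)
625^2 = (625^1)^2 ≡ 625^2 = 390625 ≡ 177 (mod 1061)
625^4 = (625^2)^2 ≡ 177^2 = 31329 ≡ 560 (mod 1061)
625^8 = (625^4)^2 ≡ 560^2 = 313600 ≡ 605 (mod 1061)
625^12 = 625^8 · 625^4 ≡ 605 · 560 ≡ 341 (mod 1061).

341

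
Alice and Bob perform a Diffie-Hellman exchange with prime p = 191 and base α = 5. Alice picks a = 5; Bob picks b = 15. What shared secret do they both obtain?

153

Bob sends B = α^b mod p = 5^15 mod 191.
5^1 ≡ 5 (mod 191)
5^2 = (5^1)^2 ≡ 5^2 = 25 ≡ 25 (mod 191)
5^4 = (5^2)^2 ≡ 25^2 = 625 ≡ 52 (mod 191)
5^8 = (5^4)^2 ≡ 52^2 = 2704 ≡ 30 (mod 191)
5^15 = 5^8 · 5^4 · 5^2 · 5^1 ≡ 30 · 52 · 25 · 5 ≡ 180 (mod 191).
So B = 180. Alice then computes K = B^a mod p = 180^5 mod 191.
180^1 ≡ 180 (mod 191)
180^2 = (180^1)^2 ≡ 180^2 = 32400 ≡ 121 (mod 191)
180^4 = (180^2)^2 ≡ 121^2 = 14641 ≡ 125 (mod 191)
180^5 = 180^4 · 180^1 ≡ 125 · 180 ≡ 153 (mod 191).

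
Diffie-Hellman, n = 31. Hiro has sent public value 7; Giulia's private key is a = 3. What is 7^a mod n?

Shared key K = 7^3 mod 31.
7^1 ≡ 7 (mod 31)
7^2 = (7^1)^2 ≡ 7^2 = 49 ≡ 18 (mod 31)
7^3 = 7^2 · 7^1 ≡ 18 · 7 ≡ 2 (mod 31).

2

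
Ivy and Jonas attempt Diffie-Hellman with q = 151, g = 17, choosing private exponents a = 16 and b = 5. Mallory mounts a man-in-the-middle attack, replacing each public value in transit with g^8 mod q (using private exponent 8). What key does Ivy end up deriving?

25

Ivy receives Mallory's public value M = 17^8 mod 151 instead of the honest one.
17^1 ≡ 17 (mod 151)
17^2 = (17^1)^2 ≡ 17^2 = 289 ≡ 138 (mod 151)
17^4 = (17^2)^2 ≡ 138^2 = 19044 ≡ 18 (mod 151)
17^8 = (17^4)^2 ≡ 18^2 = 324 ≡ 22 (mod 151)
So M = 22. Ivy computes K = M^16 mod 151.
22^1 ≡ 22 (mod 151)
22^2 = (22^1)^2 ≡ 22^2 = 484 ≡ 31 (mod 151)
22^4 = (22^2)^2 ≡ 31^2 = 961 ≡ 55 (mod 151)
22^8 = (22^4)^2 ≡ 55^2 = 3025 ≡ 5 (mod 151)
22^16 = (22^8)^2 ≡ 5^2 = 25 ≡ 25 (mod 151)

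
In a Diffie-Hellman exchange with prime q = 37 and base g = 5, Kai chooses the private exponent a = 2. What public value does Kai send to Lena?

Public value = 5^2 mod 37.
5^1 ≡ 5 (mod 37)
5^2 = (5^1)^2 ≡ 5^2 = 25 ≡ 25 (mod 37)

25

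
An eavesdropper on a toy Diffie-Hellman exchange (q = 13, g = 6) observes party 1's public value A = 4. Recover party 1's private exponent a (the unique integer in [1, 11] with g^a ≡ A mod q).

10

Try successive powers of 6 modulo 13:
6^1 ≡ 6
6^2 ≡ 10
6^3 ≡ 8
6^4 ≡ 9
6^5 ≡ 2
6^6 ≡ 12
6^7 ≡ 7
6^8 ≡ 3
6^9 ≡ 5
6^10 ≡ 4
Found: a = 10.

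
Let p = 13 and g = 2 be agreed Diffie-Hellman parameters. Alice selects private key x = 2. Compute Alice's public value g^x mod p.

Public value = 2^2 mod 13.
2^1 ≡ 2 (mod 13)
2^2 = (2^1)^2 ≡ 2^2 = 4 ≡ 4 (mod 13)

4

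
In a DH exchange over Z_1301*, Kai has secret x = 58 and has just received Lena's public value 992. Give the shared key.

917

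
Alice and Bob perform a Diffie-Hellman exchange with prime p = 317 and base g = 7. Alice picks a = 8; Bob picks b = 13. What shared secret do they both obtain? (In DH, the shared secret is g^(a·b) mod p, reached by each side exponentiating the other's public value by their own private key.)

149

Alice sends A = g^a mod p = 7^8 mod 317.
7^1 ≡ 7 (mod 317)
7^2 = (7^1)^2 ≡ 7^2 = 49 ≡ 49 (mod 317)
7^4 = (7^2)^2 ≡ 49^2 = 2401 ≡ 182 (mod 317)
7^8 = (7^4)^2 ≡ 182^2 = 33124 ≡ 156 (mod 317)
So A = 156. Bob then computes K = A^b mod p = 156^13 mod 317.
156^1 ≡ 156 (mod 317)
156^2 = (156^1)^2 ≡ 156^2 = 24336 ≡ 244 (mod 317)
156^4 = (156^2)^2 ≡ 244^2 = 59536 ≡ 257 (mod 317)
156^8 = (156^4)^2 ≡ 257^2 = 66049 ≡ 113 (mod 317)
156^13 = 156^8 · 156^4 · 156^1 ≡ 113 · 257 · 156 ≡ 149 (mod 317).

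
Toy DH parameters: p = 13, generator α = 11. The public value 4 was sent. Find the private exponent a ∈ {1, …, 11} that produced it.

Try successive powers of 11 modulo 13:
11^1 ≡ 11
11^2 ≡ 4
Found: a = 2.

2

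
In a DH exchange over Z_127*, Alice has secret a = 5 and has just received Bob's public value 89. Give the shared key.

Shared key K = 89^5 mod 127.
89^1 ≡ 89 (mod 127)
89^2 = (89^1)^2 ≡ 89^2 = 7921 ≡ 47 (mod 127)
89^4 = (89^2)^2 ≡ 47^2 = 2209 ≡ 50 (mod 127)
89^5 = 89^4 · 89^1 ≡ 50 · 89 ≡ 5 (mod 127).

5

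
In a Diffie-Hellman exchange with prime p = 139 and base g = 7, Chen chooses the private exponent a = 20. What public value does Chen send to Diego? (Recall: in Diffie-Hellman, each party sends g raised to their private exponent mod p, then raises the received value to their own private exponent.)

25

Public value = 7^20 mod 139.
7^1 ≡ 7 (mod 139)
7^2 = (7^1)^2 ≡ 7^2 = 49 ≡ 49 (mod 139)
7^4 = (7^2)^2 ≡ 49^2 = 2401 ≡ 38 (mod 139)
7^8 = (7^4)^2 ≡ 38^2 = 1444 ≡ 54 (mod 139)
7^16 = (7^8)^2 ≡ 54^2 = 2916 ≡ 136 (mod 139)
7^20 = 7^16 · 7^4 ≡ 136 · 38 ≡ 25 (mod 139).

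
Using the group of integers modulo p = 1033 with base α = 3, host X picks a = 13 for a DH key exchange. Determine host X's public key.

404

Public value = 3^{13} \pmod{1033}.
3^1 ≡ 3 (mod 1033)
3^2 = (3^1)^2 ≡ 3^2 = 9 ≡ 9 (mod 1033)
3^4 = (3^2)^2 ≡ 9^2 = 81 ≡ 81 (mod 1033)
3^8 = (3^4)^2 ≡ 81^2 = 6561 ≡ 363 (mod 1033)
3^13 = 3^8 · 3^4 · 3^1 ≡ 363 · 81 · 3 ≡ 404 (mod 1033).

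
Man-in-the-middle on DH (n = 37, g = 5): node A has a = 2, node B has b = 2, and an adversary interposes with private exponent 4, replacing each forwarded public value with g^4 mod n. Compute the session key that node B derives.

16

Node B receives an adversary's public value M = 5^4 mod 37 instead of the honest one.
5^1 ≡ 5 (mod 37)
5^2 = (5^1)^2 ≡ 5^2 = 25 ≡ 25 (mod 37)
5^4 = (5^2)^2 ≡ 25^2 = 625 ≡ 33 (mod 37)
So M = 33. Node B computes K = M^2 mod 37.
33^1 ≡ 33 (mod 37)
33^2 = (33^1)^2 ≡ 33^2 = 1089 ≡ 16 (mod 37)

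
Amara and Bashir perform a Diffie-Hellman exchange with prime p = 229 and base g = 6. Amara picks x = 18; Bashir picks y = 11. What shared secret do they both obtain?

Bashir sends B = g^y mod p = 6^11 mod 229.
6^1 ≡ 6 (mod 229)
6^2 = (6^1)^2 ≡ 6^2 = 36 ≡ 36 (mod 229)
6^4 = (6^2)^2 ≡ 36^2 = 1296 ≡ 151 (mod 229)
6^8 = (6^4)^2 ≡ 151^2 = 22801 ≡ 130 (mod 229)
6^11 = 6^8 · 6^2 · 6^1 ≡ 130 · 36 · 6 ≡ 142 (mod 229).
So B = 142. Amara then computes K = B^x mod p = 142^18 mod 229.
142^1 ≡ 142 (mod 229)
142^2 = (142^1)^2 ≡ 142^2 = 20164 ≡ 12 (mod 229)
142^4 = (142^2)^2 ≡ 12^2 = 144 ≡ 144 (mod 229)
142^8 = (142^4)^2 ≡ 144^2 = 20736 ≡ 126 (mod 229)
142^16 = (142^8)^2 ≡ 126^2 = 15876 ≡ 75 (mod 229)
142^18 = 142^16 · 142^2 ≡ 75 · 12 ≡ 213 (mod 229).

213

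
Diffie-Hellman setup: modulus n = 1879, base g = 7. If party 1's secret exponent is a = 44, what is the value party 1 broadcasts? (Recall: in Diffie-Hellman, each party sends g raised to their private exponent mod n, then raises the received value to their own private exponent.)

1565

Public value = 7^44 mod 1879.
7^1 ≡ 7 (mod 1879)
7^2 = (7^1)^2 ≡ 7^2 = 49 ≡ 49 (mod 1879)
7^4 = (7^2)^2 ≡ 49^2 = 2401 ≡ 522 (mod 1879)
7^8 = (7^4)^2 ≡ 522^2 = 272484 ≡ 29 (mod 1879)
7^16 = (7^8)^2 ≡ 29^2 = 841 ≡ 841 (mod 1879)
7^32 = (7^16)^2 ≡ 841^2 = 707281 ≡ 777 (mod 1879)
7^44 = 7^32 · 7^8 · 7^4 ≡ 777 · 29 · 522 ≡ 1565 (mod 1879).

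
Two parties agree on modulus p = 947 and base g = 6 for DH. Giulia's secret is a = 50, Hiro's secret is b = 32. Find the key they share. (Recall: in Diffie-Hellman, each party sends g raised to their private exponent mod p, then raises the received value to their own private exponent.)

105

Giulia sends A = g^a mod p = 6^50 mod 947.
6^1 ≡ 6 (mod 947)
6^2 = (6^1)^2 ≡ 6^2 = 36 ≡ 36 (mod 947)
6^4 = (6^2)^2 ≡ 36^2 = 1296 ≡ 349 (mod 947)
6^8 = (6^4)^2 ≡ 349^2 = 121801 ≡ 585 (mod 947)
6^16 = (6^8)^2 ≡ 585^2 = 342225 ≡ 358 (mod 947)
6^32 = (6^16)^2 ≡ 358^2 = 128164 ≡ 319 (mod 947)
6^50 = 6^32 · 6^16 · 6^2 ≡ 319 · 358 · 36 ≡ 345 (mod 947).
So A = 345. Hiro then computes K = A^b mod p = 345^32 mod 947.
345^1 ≡ 345 (mod 947)
345^2 = (345^1)^2 ≡ 345^2 = 119025 ≡ 650 (mod 947)
345^4 = (345^2)^2 ≡ 650^2 = 422500 ≡ 138 (mod 947)
345^8 = (345^4)^2 ≡ 138^2 = 19044 ≡ 104 (mod 947)
345^16 = (345^8)^2 ≡ 104^2 = 10816 ≡ 399 (mod 947)
345^32 = (345^16)^2 ≡ 399^2 = 159201 ≡ 105 (mod 947)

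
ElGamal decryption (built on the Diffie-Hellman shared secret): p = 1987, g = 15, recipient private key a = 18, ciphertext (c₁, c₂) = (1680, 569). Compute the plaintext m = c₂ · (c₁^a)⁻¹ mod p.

96

Shared mask s = c₁^a mod p = 1680^18 mod 1987.
1680^1 ≡ 1680 (mod 1987)
1680^2 = (1680^1)^2 ≡ 1680^2 = 2822400 ≡ 860 (mod 1987)
1680^4 = (1680^2)^2 ≡ 860^2 = 739600 ≡ 436 (mod 1987)
1680^8 = (1680^4)^2 ≡ 436^2 = 190096 ≡ 1331 (mod 1987)
1680^16 = (1680^8)^2 ≡ 1331^2 = 1771561 ≡ 1144 (mod 1987)
1680^18 = 1680^16 · 1680^2 ≡ 1144 · 860 ≡ 275 (mod 1987).
So s = 275; s⁻¹ ≡ 737 (mod 1987).
m = c₂ · s⁻¹ mod 1987 = 569 · 737 mod 1987 = 96.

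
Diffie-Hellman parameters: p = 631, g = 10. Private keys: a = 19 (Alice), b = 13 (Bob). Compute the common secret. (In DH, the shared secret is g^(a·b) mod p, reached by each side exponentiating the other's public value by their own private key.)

544

Bob sends B = g^b mod p = 10^13 mod 631.
10^1 ≡ 10 (mod 631)
10^2 = (10^1)^2 ≡ 10^2 = 100 ≡ 100 (mod 631)
10^4 = (10^2)^2 ≡ 100^2 = 10000 ≡ 535 (mod 631)
10^8 = (10^4)^2 ≡ 535^2 = 286225 ≡ 382 (mod 631)
10^13 = 10^8 · 10^4 · 10^1 ≡ 382 · 535 · 10 ≡ 522 (mod 631).
So B = 522. Alice then computes K = B^a mod p = 522^19 mod 631.
522^1 ≡ 522 (mod 631)
522^2 = (522^1)^2 ≡ 522^2 = 272484 ≡ 523 (mod 631)
522^4 = (522^2)^2 ≡ 523^2 = 273529 ≡ 306 (mod 631)
522^8 = (522^4)^2 ≡ 306^2 = 93636 ≡ 248 (mod 631)
522^16 = (522^8)^2 ≡ 248^2 = 61504 ≡ 297 (mod 631)
522^19 = 522^16 · 522^2 · 522^1 ≡ 297 · 523 · 522 ≡ 544 (mod 631).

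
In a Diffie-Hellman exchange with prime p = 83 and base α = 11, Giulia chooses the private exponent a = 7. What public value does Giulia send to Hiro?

Public value = 11^{7} \pmod{83}.
11^1 ≡ 11 (mod 83)
11^2 = (11^1)^2 ≡ 11^2 = 121 ≡ 38 (mod 83)
11^4 = (11^2)^2 ≡ 38^2 = 1444 ≡ 33 (mod 83)
11^7 = 11^4 · 11^2 · 11^1 ≡ 33 · 38 · 11 ≡ 16 (mod 83).

16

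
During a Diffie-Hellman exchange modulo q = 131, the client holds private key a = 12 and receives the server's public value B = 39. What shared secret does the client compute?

84

Shared key K = 39^12 mod 131.
39^1 ≡ 39 (mod 131)
39^2 = (39^1)^2 ≡ 39^2 = 1521 ≡ 80 (mod 131)
39^4 = (39^2)^2 ≡ 80^2 = 6400 ≡ 112 (mod 131)
39^8 = (39^4)^2 ≡ 112^2 = 12544 ≡ 99 (mod 131)
39^12 = 39^8 · 39^4 ≡ 99 · 112 ≡ 84 (mod 131).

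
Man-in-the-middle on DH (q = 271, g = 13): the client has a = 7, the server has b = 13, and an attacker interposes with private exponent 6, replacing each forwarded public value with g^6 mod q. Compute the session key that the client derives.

The client receives an attacker's public value M = 13^6 mod 271 instead of the honest one.
13^1 ≡ 13 (mod 271)
13^2 = (13^1)^2 ≡ 13^2 = 169 ≡ 169 (mod 271)
13^4 = (13^2)^2 ≡ 169^2 = 28561 ≡ 106 (mod 271)
13^6 = 13^4 · 13^2 ≡ 106 · 169 ≡ 28 (mod 271).
So M = 28. The client computes K = M^7 mod 271.
28^1 ≡ 28 (mod 271)
28^2 = (28^1)^2 ≡ 28^2 = 784 ≡ 242 (mod 271)
28^4 = (28^2)^2 ≡ 242^2 = 58564 ≡ 28 (mod 271)
28^7 = 28^4 · 28^2 · 28^1 ≡ 28 · 242 · 28 ≡ 28 (mod 271).

28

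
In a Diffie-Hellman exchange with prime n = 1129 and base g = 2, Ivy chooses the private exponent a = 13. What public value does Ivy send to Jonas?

Public value = 2^13 (mod 1129).
2^1 ≡ 2 (mod 1129)
2^2 = (2^1)^2 ≡ 2^2 = 4 ≡ 4 (mod 1129)
2^4 = (2^2)^2 ≡ 4^2 = 16 ≡ 16 (mod 1129)
2^8 = (2^4)^2 ≡ 16^2 = 256 ≡ 256 (mod 1129)
2^13 = 2^8 · 2^4 · 2^1 ≡ 256 · 16 · 2 ≡ 289 (mod 1129).

289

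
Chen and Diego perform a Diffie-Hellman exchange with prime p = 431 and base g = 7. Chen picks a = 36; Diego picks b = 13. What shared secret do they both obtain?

58

Chen sends A = g^a mod p = 7^36 mod 431.
7^1 ≡ 7 (mod 431)
7^2 = (7^1)^2 ≡ 7^2 = 49 ≡ 49 (mod 431)
7^4 = (7^2)^2 ≡ 49^2 = 2401 ≡ 246 (mod 431)
7^8 = (7^4)^2 ≡ 246^2 = 60516 ≡ 176 (mod 431)
7^16 = (7^8)^2 ≡ 176^2 = 30976 ≡ 375 (mod 431)
7^32 = (7^16)^2 ≡ 375^2 = 140625 ≡ 119 (mod 431)
7^36 = 7^32 · 7^4 ≡ 119 · 246 ≡ 397 (mod 431).
So A = 397. Diego then computes K = A^b mod p = 397^13 mod 431.
397^1 ≡ 397 (mod 431)
397^2 = (397^1)^2 ≡ 397^2 = 157609 ≡ 294 (mod 431)
397^4 = (397^2)^2 ≡ 294^2 = 86436 ≡ 236 (mod 431)
397^8 = (397^4)^2 ≡ 236^2 = 55696 ≡ 97 (mod 431)
397^13 = 397^8 · 397^4 · 397^1 ≡ 97 · 236 · 397 ≡ 58 (mod 431).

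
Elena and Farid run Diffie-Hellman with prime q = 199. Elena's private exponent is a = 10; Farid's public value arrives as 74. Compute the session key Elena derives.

121

Shared key K = 74^10 mod 199.
74^1 ≡ 74 (mod 199)
74^2 = (74^1)^2 ≡ 74^2 = 5476 ≡ 103 (mod 199)
74^4 = (74^2)^2 ≡ 103^2 = 10609 ≡ 62 (mod 199)
74^8 = (74^4)^2 ≡ 62^2 = 3844 ≡ 63 (mod 199)
74^10 = 74^8 · 74^2 ≡ 63 · 103 ≡ 121 (mod 199).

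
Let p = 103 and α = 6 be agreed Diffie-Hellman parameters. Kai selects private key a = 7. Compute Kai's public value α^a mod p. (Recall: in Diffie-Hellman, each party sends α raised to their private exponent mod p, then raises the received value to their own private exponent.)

Public value = 6^7 mod 103.
6^1 ≡ 6 (mod 103)
6^2 = (6^1)^2 ≡ 6^2 = 36 ≡ 36 (mod 103)
6^4 = (6^2)^2 ≡ 36^2 = 1296 ≡ 60 (mod 103)
6^7 = 6^4 · 6^2 · 6^1 ≡ 60 · 36 · 6 ≡ 85 (mod 103).

85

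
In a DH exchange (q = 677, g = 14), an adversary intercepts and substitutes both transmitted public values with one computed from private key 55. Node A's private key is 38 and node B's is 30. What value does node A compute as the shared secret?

Node A receives an adversary's public value M = 14^55 mod 677 instead of the honest one.
14^1 ≡ 14 (mod 677)
14^2 = (14^1)^2 ≡ 14^2 = 196 ≡ 196 (mod 677)
14^4 = (14^2)^2 ≡ 196^2 = 38416 ≡ 504 (mod 677)
14^8 = (14^4)^2 ≡ 504^2 = 254016 ≡ 141 (mod 677)
14^16 = (14^8)^2 ≡ 141^2 = 19881 ≡ 248 (mod 677)
14^32 = (14^16)^2 ≡ 248^2 = 61504 ≡ 574 (mod 677)
14^55 = 14^32 · 14^16 · 14^4 · 14^2 · 14^1 ≡ 574 · 248 · 504 · 196 · 14 ≡ 479 (mod 677).
So M = 479. Node A computes K = M^38 mod 677.
479^1 ≡ 479 (mod 677)
479^2 = (479^1)^2 ≡ 479^2 = 229441 ≡ 615 (mod 677)
479^4 = (479^2)^2 ≡ 615^2 = 378225 ≡ 459 (mod 677)
479^8 = (479^4)^2 ≡ 459^2 = 210681 ≡ 134 (mod 677)
479^16 = (479^8)^2 ≡ 134^2 = 17956 ≡ 354 (mod 677)
479^32 = (479^16)^2 ≡ 354^2 = 125316 ≡ 71 (mod 677)
479^38 = 479^32 · 479^4 · 479^2 ≡ 71 · 459 · 615 ≡ 327 (mod 677).

327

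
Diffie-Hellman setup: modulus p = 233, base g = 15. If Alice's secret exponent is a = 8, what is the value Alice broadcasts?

Public value = 15^8 (mod 233).
15^1 ≡ 15 (mod 233)
15^2 = (15^1)^2 ≡ 15^2 = 225 ≡ 225 (mod 233)
15^4 = (15^2)^2 ≡ 225^2 = 50625 ≡ 64 (mod 233)
15^8 = (15^4)^2 ≡ 64^2 = 4096 ≡ 135 (mod 233)

135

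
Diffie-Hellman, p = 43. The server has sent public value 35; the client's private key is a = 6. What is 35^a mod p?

Shared key K = 35^6 mod 43.
35^1 ≡ 35 (mod 43)
35^2 = (35^1)^2 ≡ 35^2 = 1225 ≡ 21 (mod 43)
35^4 = (35^2)^2 ≡ 21^2 = 441 ≡ 11 (mod 43)
35^6 = 35^4 · 35^2 ≡ 11 · 21 ≡ 16 (mod 43).

16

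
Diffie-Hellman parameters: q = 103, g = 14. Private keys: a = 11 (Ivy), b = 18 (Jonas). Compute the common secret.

79

Jonas sends B = g^b mod q = 14^18 mod 103.
14^1 ≡ 14 (mod 103)
14^2 = (14^1)^2 ≡ 14^2 = 196 ≡ 93 (mod 103)
14^4 = (14^2)^2 ≡ 93^2 = 8649 ≡ 100 (mod 103)
14^8 = (14^4)^2 ≡ 100^2 = 10000 ≡ 9 (mod 103)
14^16 = (14^8)^2 ≡ 9^2 = 81 ≡ 81 (mod 103)
14^18 = 14^16 · 14^2 ≡ 81 · 93 ≡ 14 (mod 103).
So B = 14. Ivy then computes K = B^a mod q = 14^11 mod 103.
14^1 ≡ 14 (mod 103)
14^2 = (14^1)^2 ≡ 14^2 = 196 ≡ 93 (mod 103)
14^4 = (14^2)^2 ≡ 93^2 = 8649 ≡ 100 (mod 103)
14^8 = (14^4)^2 ≡ 100^2 = 10000 ≡ 9 (mod 103)
14^11 = 14^8 · 14^2 · 14^1 ≡ 9 · 93 · 14 ≡ 79 (mod 103).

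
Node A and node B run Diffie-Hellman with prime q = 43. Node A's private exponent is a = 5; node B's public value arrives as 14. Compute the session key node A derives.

23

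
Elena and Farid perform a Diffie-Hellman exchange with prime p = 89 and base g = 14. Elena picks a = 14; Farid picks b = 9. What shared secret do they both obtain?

53

Farid sends B = g^b mod p = 14^9 mod 89.
14^1 ≡ 14 (mod 89)
14^2 = (14^1)^2 ≡ 14^2 = 196 ≡ 18 (mod 89)
14^4 = (14^2)^2 ≡ 18^2 = 324 ≡ 57 (mod 89)
14^8 = (14^4)^2 ≡ 57^2 = 3249 ≡ 45 (mod 89)
14^9 = 14^8 · 14^1 ≡ 45 · 14 ≡ 7 (mod 89).
So B = 7. Elena then computes K = B^a mod p = 7^14 mod 89.
7^1 ≡ 7 (mod 89)
7^2 = (7^1)^2 ≡ 7^2 = 49 ≡ 49 (mod 89)
7^4 = (7^2)^2 ≡ 49^2 = 2401 ≡ 87 (mod 89)
7^8 = (7^4)^2 ≡ 87^2 = 7569 ≡ 4 (mod 89)
7^14 = 7^8 · 7^4 · 7^2 ≡ 4 · 87 · 49 ≡ 53 (mod 89).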